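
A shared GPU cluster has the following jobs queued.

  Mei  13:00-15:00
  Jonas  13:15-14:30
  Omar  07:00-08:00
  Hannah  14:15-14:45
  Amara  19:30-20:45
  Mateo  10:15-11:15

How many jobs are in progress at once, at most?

3

Walk through starts and ends in time order (an end at T is processed before a start at T):
07:00 start Omar → 1
08:00 end Omar → 0
10:15 start Mateo → 1
11:15 end Mateo → 0
13:00 start Mei → 1
13:15 start Jonas → 2
14:15 start Hannah → 3
14:30 end Jonas → 2
14:45 end Hannah → 1
15:00 end Mei → 0
19:30 start Amara → 1
20:45 end Amara → 0
Peak is 3, at 14:15 (Hannah, Jonas, Mei).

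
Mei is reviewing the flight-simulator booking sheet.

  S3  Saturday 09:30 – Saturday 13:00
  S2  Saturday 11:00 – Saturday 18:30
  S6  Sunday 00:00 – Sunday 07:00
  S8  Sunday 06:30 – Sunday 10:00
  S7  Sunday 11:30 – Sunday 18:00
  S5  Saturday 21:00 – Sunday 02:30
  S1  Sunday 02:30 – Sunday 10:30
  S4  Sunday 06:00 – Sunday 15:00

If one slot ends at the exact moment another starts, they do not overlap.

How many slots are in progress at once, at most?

Sweep the timeline, counting +1 at each start and −1 at each end (ends before starts at a tie):
Saturday 09:30 start S3 → 1
Saturday 11:00 start S2 → 2
Saturday 13:00 end S3 → 1
Saturday 18:30 end S2 → 0
Saturday 21:00 start S5 → 1
Sunday 00:00 start S6 → 2
Sunday 02:30 end S5 → 1
Sunday 02:30 start S1 → 2
Sunday 06:00 start S4 → 3
Sunday 06:30 start S8 → 4
Sunday 07:00 end S6 → 3
Sunday 10:00 end S8 → 2
Sunday 10:30 end S1 → 1
Sunday 11:30 start S7 → 2
Sunday 15:00 end S4 → 1
Sunday 18:00 end S7 → 0
Peak is 4, at Sunday 06:30 (S1, S4, S6, S8).

4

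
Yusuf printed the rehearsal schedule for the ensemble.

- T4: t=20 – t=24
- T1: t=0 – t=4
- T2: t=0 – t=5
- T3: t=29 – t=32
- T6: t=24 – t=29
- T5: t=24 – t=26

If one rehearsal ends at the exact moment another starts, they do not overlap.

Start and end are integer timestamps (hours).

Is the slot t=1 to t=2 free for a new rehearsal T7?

No — it overlaps T1, T2

T1: starts t=0 before T7 ends t=2, and ends t=4 after T7 starts t=1 → overlap.
T2: starts t=0 before T7 ends t=2, and ends t=5 after T7 starts t=1 → overlap.
T4: starts t=20 at or after T7 ends t=2 → clear.
T5: starts t=24 at or after T7 ends t=2 → clear.
T6: starts t=24 at or after T7 ends t=2 → clear.
T3: starts t=29 at or after T7 ends t=2 → clear.
T7 overlaps T1, T2.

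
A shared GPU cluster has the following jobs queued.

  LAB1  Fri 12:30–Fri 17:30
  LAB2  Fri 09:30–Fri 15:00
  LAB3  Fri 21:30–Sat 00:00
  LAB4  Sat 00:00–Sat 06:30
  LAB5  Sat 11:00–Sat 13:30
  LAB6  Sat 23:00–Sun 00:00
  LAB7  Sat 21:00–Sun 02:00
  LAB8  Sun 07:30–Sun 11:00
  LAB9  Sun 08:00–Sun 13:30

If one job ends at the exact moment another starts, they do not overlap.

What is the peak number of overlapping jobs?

Sort all start/end points and keep a running count:
Fri 09:30 start LAB2 → 1
Fri 12:30 start LAB1 → 2
Fri 15:00 end LAB2 → 1
Fri 17:30 end LAB1 → 0
Fri 21:30 start LAB3 → 1
Sat 00:00 end LAB3 → 0
Sat 00:00 start LAB4 → 1
Sat 06:30 end LAB4 → 0
Sat 11:00 start LAB5 → 1
Sat 13:30 end LAB5 → 0
Sat 21:00 start LAB7 → 1
Sat 23:00 start LAB6 → 2
Sun 00:00 end LAB6 → 1
Sun 02:00 end LAB7 → 0
Sun 07:30 start LAB8 → 1
Sun 08:00 start LAB9 → 2
Sun 11:00 end LAB8 → 1
Sun 13:30 end LAB9 → 0
Peak is 2, at Fri 12:30 (LAB1, LAB2).

2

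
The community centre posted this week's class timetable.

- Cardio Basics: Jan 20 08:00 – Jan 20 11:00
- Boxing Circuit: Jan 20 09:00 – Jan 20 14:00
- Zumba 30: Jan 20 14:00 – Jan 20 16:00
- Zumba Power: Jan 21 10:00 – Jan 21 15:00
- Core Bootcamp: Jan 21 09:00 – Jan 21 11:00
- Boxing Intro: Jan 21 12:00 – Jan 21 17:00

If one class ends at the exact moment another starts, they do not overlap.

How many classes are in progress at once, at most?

Walk through starts and ends in time order (an end at T is processed before a start at T):
Jan 20 08:00 start Cardio Basics → 1
Jan 20 09:00 start Boxing Circuit → 2
Jan 20 11:00 end Cardio Basics → 1
Jan 20 14:00 end Boxing Circuit → 0
Jan 20 14:00 start Zumba 30 → 1
Jan 20 16:00 end Zumba 30 → 0
Jan 21 09:00 start Core Bootcamp → 1
Jan 21 10:00 start Zumba Power → 2
Jan 21 11:00 end Core Bootcamp → 1
Jan 21 12:00 start Boxing Intro → 2
Jan 21 15:00 end Zumba Power → 1
Jan 21 17:00 end Boxing Intro → 0
Peak is 2, at Jan 20 09:00 (Boxing Circuit, Cardio Basics).

2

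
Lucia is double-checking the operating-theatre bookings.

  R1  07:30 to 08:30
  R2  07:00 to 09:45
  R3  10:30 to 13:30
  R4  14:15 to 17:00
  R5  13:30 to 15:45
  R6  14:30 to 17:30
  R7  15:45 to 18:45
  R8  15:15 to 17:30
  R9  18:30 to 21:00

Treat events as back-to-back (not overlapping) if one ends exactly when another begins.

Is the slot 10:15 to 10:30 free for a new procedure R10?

R2: ends 09:45 at or before R10 starts 10:15 → clear.
R1: ends 08:30 at or before R10 starts 10:15 → clear.
R3: starts 10:30 at or after R10 ends 10:30 → clear.
R5: starts 13:30 at or after R10 ends 10:30 → clear.
R4: starts 14:15 at or after R10 ends 10:30 → clear.
R6: starts 14:30 at or after R10 ends 10:30 → clear.
R8: starts 15:15 at or after R10 ends 10:30 → clear.
R7: starts 15:45 at or after R10 ends 10:30 → clear.
R9: starts 18:30 at or after R10 ends 10:30 → clear.

Yes — the slot is free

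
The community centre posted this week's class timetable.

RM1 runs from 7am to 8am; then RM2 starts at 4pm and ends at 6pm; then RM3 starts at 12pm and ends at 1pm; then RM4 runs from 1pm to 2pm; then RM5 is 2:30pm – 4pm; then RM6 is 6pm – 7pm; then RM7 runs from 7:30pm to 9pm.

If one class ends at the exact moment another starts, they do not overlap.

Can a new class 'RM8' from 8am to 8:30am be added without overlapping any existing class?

RM1: ends 8am at or before RM8 starts 8am → clear.
RM3: starts 12pm at or after RM8 ends 8:30am → clear.
RM4: starts 1pm at or after RM8 ends 8:30am → clear.
RM5: starts 2:30pm at or after RM8 ends 8:30am → clear.
RM2: starts 4pm at or after RM8 ends 8:30am → clear.
RM6: starts 6pm at or after RM8 ends 8:30am → clear.
RM7: starts 7:30pm at or after RM8 ends 8:30am → clear.

Yes — the slot is free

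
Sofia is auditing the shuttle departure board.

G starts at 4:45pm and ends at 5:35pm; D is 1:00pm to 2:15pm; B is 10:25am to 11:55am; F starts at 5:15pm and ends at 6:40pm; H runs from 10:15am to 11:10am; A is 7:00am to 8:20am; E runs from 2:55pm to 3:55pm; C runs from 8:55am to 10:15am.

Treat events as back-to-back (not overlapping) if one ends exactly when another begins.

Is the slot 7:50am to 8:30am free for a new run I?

No — it overlaps A

A: starts 7:00am before I ends 8:30am, and ends 8:20am after I starts 7:50am → overlap.
C: starts 8:55am at or after I ends 8:30am → clear.
H: starts 10:15am at or after I ends 8:30am → clear.
B: starts 10:25am at or after I ends 8:30am → clear.
D: starts 1:00pm at or after I ends 8:30am → clear.
E: starts 2:55pm at or after I ends 8:30am → clear.
G: starts 4:45pm at or after I ends 8:30am → clear.
F: starts 5:15pm at or after I ends 8:30am → clear.
I overlaps A.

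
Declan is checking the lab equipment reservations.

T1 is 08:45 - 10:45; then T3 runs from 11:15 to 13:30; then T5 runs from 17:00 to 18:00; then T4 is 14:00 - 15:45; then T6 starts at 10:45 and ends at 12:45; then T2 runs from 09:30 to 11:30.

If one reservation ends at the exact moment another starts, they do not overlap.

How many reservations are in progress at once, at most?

3

Sort all start/end points and keep a running count:
08:45 start T1 → 1
09:30 start T2 → 2
10:45 end T1 → 1
10:45 start T6 → 2
11:15 start T3 → 3
11:30 end T2 → 2
12:45 end T6 → 1
13:30 end T3 → 0
14:00 start T4 → 1
15:45 end T4 → 0
17:00 start T5 → 1
18:00 end T5 → 0
Peak is 3, at 11:15 (T2, T3, T6).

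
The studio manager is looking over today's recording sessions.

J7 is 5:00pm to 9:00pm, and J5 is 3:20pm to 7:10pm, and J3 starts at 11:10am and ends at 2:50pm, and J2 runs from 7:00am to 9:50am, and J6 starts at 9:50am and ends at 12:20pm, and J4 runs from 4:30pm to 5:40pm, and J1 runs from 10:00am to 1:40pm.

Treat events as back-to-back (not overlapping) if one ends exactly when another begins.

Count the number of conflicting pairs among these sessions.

6

Sorted by start: J2, J6, J1, J3, J5, J4, J7.
J6 starts exactly when J2 ends (back-to-back, no overlap); J2 is clear from here.
J1 starts before J6 ends → J6 and J1 overlap.
J3 starts before J6 ends → J6 and J3 overlap.
J5 starts after J6 ends; J6 is clear from here.
J3 starts before J1 ends → J1 and J3 overlap.
J5 starts after J1 ends; J1 is clear from here.
J5 starts after J3 ends; J3 is clear from here.
J4 starts before J5 ends → J5 and J4 overlap.
J7 starts before J5 ends → J5 and J7 overlap.
J7 starts before J4 ends → J4 and J7 overlap.
Overlapping pairs: J1 & J3, J1 & J6, J3 & J6, J4 & J5, J4 & J7, J5 & J7 — 6 in total.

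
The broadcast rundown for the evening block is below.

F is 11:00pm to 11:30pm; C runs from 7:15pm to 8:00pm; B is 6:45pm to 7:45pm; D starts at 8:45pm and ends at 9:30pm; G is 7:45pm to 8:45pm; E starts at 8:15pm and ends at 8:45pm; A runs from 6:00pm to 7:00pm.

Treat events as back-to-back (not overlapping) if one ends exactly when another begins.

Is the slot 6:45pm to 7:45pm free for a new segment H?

No — it overlaps A, B, C

A: starts 6:00pm before H ends 7:45pm, and ends 7:00pm after H starts 6:45pm → overlap.
B: starts 6:45pm before H ends 7:45pm, and ends 7:45pm after H starts 6:45pm → overlap.
C: starts 7:15pm before H ends 7:45pm, and ends 8:00pm after H starts 6:45pm → overlap.
G: starts 7:45pm at or after H ends 7:45pm → clear.
E: starts 8:15pm at or after H ends 7:45pm → clear.
D: starts 8:45pm at or after H ends 7:45pm → clear.
F: starts 11:00pm at or after H ends 7:45pm → clear.
H overlaps A, B, C.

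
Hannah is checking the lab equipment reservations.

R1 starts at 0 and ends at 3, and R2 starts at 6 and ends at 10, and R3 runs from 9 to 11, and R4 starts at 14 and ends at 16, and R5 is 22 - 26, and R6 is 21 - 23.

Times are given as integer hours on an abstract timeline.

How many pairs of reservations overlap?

2

Sorted by start: R1, R2, R3, R4, R6, R5.
R2 starts after R1 ends, so nothing later overlaps R1 either.
R3 starts before R2 ends → R2 and R3 overlap.
R4 starts after R2 ends, so nothing later overlaps R2 either.
R4 starts after R3 ends, so nothing later overlaps R3 either.
R6 starts after R4 ends, so nothing later overlaps R4 either.
R5 starts before R6 ends → R6 and R5 overlap.
Overlapping pairs: R2 & R3, R5 & R6 — 2 in total.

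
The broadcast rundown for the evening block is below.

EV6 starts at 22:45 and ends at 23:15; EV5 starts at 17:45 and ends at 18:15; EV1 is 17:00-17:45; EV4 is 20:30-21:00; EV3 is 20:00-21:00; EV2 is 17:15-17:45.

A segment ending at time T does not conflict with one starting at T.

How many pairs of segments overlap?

2

Two intervals overlap when each starts before the other ends.
Sorted by start: EV1, EV2, EV5, EV3, EV4, EV6.
EV2 starts before EV1 ends → EV1 and EV2 overlap.
EV5 starts exactly when EV1 ends (back-to-back, no overlap); EV1 is clear from here.
EV5 starts exactly when EV2 ends (back-to-back, no overlap); EV2 is clear from here.
EV3 starts after EV5 ends; EV5 is clear from here.
EV4 starts before EV3 ends → EV3 and EV4 overlap.
EV6 starts after EV3 ends.
EV6 starts after EV4 ends.
Overlapping pairs: EV1 & EV2, EV3 & EV4 — 2 in total.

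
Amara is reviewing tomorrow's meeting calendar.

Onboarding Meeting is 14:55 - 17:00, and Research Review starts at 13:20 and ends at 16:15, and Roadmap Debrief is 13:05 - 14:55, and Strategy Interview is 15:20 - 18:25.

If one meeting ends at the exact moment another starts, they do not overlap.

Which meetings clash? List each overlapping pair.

Sorted by start: Roadmap Debrief, Research Review, Onboarding Meeting, Strategy Interview.
Research Review starts before Roadmap Debrief ends → Roadmap Debrief and Research Review overlap.
Onboarding Meeting starts exactly when Roadmap Debrief ends (back-to-back, no overlap); Roadmap Debrief is clear from here.
Onboarding Meeting starts before Research Review ends → Research Review and Onboarding Meeting overlap.
Strategy Interview starts before Research Review ends → Research Review and Strategy Interview overlap.
Strategy Interview starts before Onboarding Meeting ends → Onboarding Meeting and Strategy Interview overlap.

Onboarding Meeting & Research Review, Onboarding Meeting & Strategy Interview, Research Review & Roadmap Debrief, Research Review & Strategy Interview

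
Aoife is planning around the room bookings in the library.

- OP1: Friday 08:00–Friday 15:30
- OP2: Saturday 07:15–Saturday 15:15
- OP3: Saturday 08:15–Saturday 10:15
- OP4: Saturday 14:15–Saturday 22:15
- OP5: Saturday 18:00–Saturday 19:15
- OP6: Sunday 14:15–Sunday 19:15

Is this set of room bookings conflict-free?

No

Sorted by start: OP1, OP2, OP3, OP4, OP5, OP6.
OP2 starts after OP1 ends, so nothing later overlaps OP1 either.
OP3 starts before OP2 ends → OP2 and OP3 overlap.
That's a conflict, so the schedule is not conflict-free.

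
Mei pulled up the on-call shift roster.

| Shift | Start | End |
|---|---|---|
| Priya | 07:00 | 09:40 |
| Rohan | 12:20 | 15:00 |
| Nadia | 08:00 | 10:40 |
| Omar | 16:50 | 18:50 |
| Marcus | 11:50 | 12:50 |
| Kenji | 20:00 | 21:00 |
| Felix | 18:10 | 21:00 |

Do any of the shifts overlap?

Sorted by start: Priya, Nadia, Marcus, Rohan, Omar, Felix, Kenji.
Nadia starts before Priya ends → Priya and Nadia overlap.
That's a conflict, so the schedule is not conflict-free.

Yes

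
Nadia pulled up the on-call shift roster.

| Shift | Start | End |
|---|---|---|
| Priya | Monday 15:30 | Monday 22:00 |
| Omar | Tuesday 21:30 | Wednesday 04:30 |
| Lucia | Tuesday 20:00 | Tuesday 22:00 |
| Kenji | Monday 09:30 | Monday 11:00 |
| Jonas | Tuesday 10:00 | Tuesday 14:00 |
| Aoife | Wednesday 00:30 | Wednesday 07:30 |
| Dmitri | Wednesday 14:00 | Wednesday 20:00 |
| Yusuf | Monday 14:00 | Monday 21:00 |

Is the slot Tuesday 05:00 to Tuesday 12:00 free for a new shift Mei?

Kenji: ends Monday 11:00 at or before Mei starts Tuesday 05:00 → clear.
Yusuf: ends Monday 21:00 at or before Mei starts Tuesday 05:00 → clear.
Priya: ends Monday 22:00 at or before Mei starts Tuesday 05:00 → clear.
Jonas: starts Tuesday 10:00 before Mei ends Tuesday 12:00, and ends Tuesday 14:00 after Mei starts Tuesday 05:00 → overlap.
Lucia: starts Tuesday 20:00 at or after Mei ends Tuesday 12:00 → clear.
Omar: starts Tuesday 21:30 at or after Mei ends Tuesday 12:00 → clear.
Aoife: starts Wednesday 00:30 at or after Mei ends Tuesday 12:00 → clear.
Dmitri: starts Wednesday 14:00 at or after Mei ends Tuesday 12:00 → clear.
Mei overlaps Jonas.

No — it overlaps Jonas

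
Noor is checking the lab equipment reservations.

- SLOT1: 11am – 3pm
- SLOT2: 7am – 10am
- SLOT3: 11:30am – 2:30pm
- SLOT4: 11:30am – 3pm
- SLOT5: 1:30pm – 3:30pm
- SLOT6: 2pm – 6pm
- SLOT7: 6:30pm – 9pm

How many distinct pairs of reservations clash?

Sorted by start: SLOT2, SLOT1, SLOT3, SLOT4, SLOT5, SLOT6, SLOT7.
SLOT1 starts after SLOT2 ends — done with SLOT2.
SLOT3 starts before SLOT1 ends → SLOT1 and SLOT3 overlap.
SLOT4 starts before SLOT1 ends → SLOT1 and SLOT4 overlap.
SLOT5 starts before SLOT1 ends → SLOT1 and SLOT5 overlap.
SLOT6 starts before SLOT1 ends → SLOT1 and SLOT6 overlap.
SLOT7 starts after SLOT1 ends.
SLOT4 starts before SLOT3 ends → SLOT3 and SLOT4 overlap.
SLOT5 starts before SLOT3 ends → SLOT3 and SLOT5 overlap.
SLOT6 starts before SLOT3 ends → SLOT3 and SLOT6 overlap.
SLOT7 starts after SLOT3 ends.
SLOT5 starts before SLOT4 ends → SLOT4 and SLOT5 overlap.
SLOT6 starts before SLOT4 ends → SLOT4 and SLOT6 overlap.
SLOT7 starts after SLOT4 ends.
SLOT6 starts before SLOT5 ends → SLOT5 and SLOT6 overlap.
SLOT7 starts after SLOT5 ends.
SLOT7 starts after SLOT6 ends.
Overlapping pairs: SLOT1 & SLOT3, SLOT1 & SLOT4, SLOT1 & SLOT5, SLOT1 & SLOT6, SLOT3 & SLOT4, SLOT3 & SLOT5, SLOT3 & SLOT6, SLOT4 & SLOT5, SLOT4 & SLOT6, SLOT5 & SLOT6 — 10 in total.

10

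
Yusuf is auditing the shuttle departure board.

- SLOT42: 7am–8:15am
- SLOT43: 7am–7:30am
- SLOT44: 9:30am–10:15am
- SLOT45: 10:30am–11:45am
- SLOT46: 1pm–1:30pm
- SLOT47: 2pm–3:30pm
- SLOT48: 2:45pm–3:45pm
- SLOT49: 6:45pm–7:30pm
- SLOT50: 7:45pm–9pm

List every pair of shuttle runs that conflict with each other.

Sorted by start: SLOT42, SLOT43, SLOT44, SLOT45, SLOT46, SLOT47, SLOT48, SLOT49, SLOT50.
SLOT43 starts before SLOT42 ends → SLOT42 and SLOT43 overlap.
SLOT44 starts after SLOT42 ends, so nothing later overlaps SLOT42 either.
SLOT44 starts after SLOT43 ends, so nothing later overlaps SLOT43 either.
SLOT45 starts after SLOT44 ends, so nothing later overlaps SLOT44 either.
SLOT46 starts after SLOT45 ends, so nothing later overlaps SLOT45 either.
SLOT47 starts after SLOT46 ends, so nothing later overlaps SLOT46 either.
SLOT48 starts before SLOT47 ends → SLOT47 and SLOT48 overlap.
SLOT49 starts after SLOT47 ends, so nothing later overlaps SLOT47 either.
SLOT49 starts after SLOT48 ends, so nothing later overlaps SLOT48 either.
SLOT50 starts after SLOT49 ends.

SLOT42 & SLOT43, SLOT47 & SLOT48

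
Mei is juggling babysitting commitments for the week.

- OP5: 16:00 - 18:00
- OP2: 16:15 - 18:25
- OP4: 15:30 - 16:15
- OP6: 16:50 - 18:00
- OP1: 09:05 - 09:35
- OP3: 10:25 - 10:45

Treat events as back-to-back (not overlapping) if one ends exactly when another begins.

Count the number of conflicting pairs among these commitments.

Sorted by start: OP1, OP3, OP4, OP5, OP2, OP6.
OP3 starts after OP1 ends — done with OP1.
OP4 starts after OP3 ends — done with OP3.
OP5 starts before OP4 ends → OP4 and OP5 overlap.
OP2 starts exactly when OP4 ends (back-to-back, no overlap) — done with OP4.
OP2 starts before OP5 ends → OP5 and OP2 overlap.
OP6 starts before OP5 ends → OP5 and OP6 overlap.
OP6 starts before OP2 ends → OP2 and OP6 overlap.
Overlapping pairs: OP2 & OP5, OP2 & OP6, OP4 & OP5, OP5 & OP6 — 4 in total.

4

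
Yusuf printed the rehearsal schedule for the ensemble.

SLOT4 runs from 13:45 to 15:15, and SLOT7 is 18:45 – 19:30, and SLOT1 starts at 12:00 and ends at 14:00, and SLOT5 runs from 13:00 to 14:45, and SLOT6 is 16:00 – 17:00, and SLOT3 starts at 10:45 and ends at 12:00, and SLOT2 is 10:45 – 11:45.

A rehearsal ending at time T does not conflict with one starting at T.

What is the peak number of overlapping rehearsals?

Sweep the timeline, counting +1 at each start and −1 at each end (ends before starts at a tie):
10:45 start SLOT2 → 1
10:45 start SLOT3 → 2
11:45 end SLOT2 → 1
12:00 end SLOT3 → 0
12:00 start SLOT1 → 1
13:00 start SLOT5 → 2
13:45 start SLOT4 → 3
14:00 end SLOT1 → 2
14:45 end SLOT5 → 1
15:15 end SLOT4 → 0
16:00 start SLOT6 → 1
17:00 end SLOT6 → 0
18:45 start SLOT7 → 1
19:30 end SLOT7 → 0
Peak is 3, at 13:45 (SLOT1, SLOT4, SLOT5).

3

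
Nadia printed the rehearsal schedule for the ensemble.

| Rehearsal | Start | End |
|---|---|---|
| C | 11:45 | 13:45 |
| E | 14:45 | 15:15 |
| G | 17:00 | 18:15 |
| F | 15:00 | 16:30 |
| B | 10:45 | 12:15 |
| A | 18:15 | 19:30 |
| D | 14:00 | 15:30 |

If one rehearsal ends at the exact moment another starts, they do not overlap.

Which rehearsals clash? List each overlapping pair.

Two intervals overlap when each starts before the other ends.
Sorted by start: B, C, D, E, F, G, A.
C starts before B ends → B and C overlap.
D starts after B ends, so B has no further overlaps.
D starts after C ends, so C has no further overlaps.
E starts before D ends → D and E overlap.
F starts before D ends → D and F overlap.
G starts after D ends, so D has no further overlaps.
F starts before E ends → E and F overlap.
G starts after E ends, so E has no further overlaps.
G starts after F ends, so F has no further overlaps.
A starts exactly when G ends (back-to-back, no overlap).

B & C, D & E, D & F, E & F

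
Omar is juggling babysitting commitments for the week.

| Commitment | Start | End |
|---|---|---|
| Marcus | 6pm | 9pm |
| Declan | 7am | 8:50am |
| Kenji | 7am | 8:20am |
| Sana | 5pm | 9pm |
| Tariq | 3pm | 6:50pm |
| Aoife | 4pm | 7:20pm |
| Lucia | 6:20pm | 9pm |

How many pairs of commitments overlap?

11

Sorted by start: Kenji, Declan, Tariq, Aoife, Sana, Marcus, Lucia.
Declan starts before Kenji ends → Kenji and Declan overlap.
Tariq starts after Kenji ends; Kenji is clear from here.
Tariq starts after Declan ends; Declan is clear from here.
Aoife starts before Tariq ends → Tariq and Aoife overlap.
Sana starts before Tariq ends → Tariq and Sana overlap.
Marcus starts before Tariq ends → Tariq and Marcus overlap.
Lucia starts before Tariq ends → Tariq and Lucia overlap.
Sana starts before Aoife ends → Aoife and Sana overlap.
Marcus starts before Aoife ends → Aoife and Marcus overlap.
Lucia starts before Aoife ends → Aoife and Lucia overlap.
Marcus starts before Sana ends → Sana and Marcus overlap.
Lucia starts before Sana ends → Sana and Lucia overlap.
Lucia starts before Marcus ends → Marcus and Lucia overlap.
Overlapping pairs: Aoife & Lucia, Aoife & Marcus, Aoife & Sana, Aoife & Tariq, Declan & Kenji, Lucia & Marcus, Lucia & Sana, Lucia & Tariq, Marcus & Sana, Marcus & Tariq, Sana & Tariq — 11 in total.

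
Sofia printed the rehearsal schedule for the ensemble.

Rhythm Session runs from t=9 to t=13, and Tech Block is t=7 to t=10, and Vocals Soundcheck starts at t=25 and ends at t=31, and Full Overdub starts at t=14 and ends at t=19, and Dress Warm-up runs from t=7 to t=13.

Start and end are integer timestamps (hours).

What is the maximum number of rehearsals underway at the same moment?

3

Walk through starts and ends in time order (an end at T is processed before a start at T):
t=7 start Dress Warm-up → 1
t=7 start Tech Block → 2
t=9 start Rhythm Session → 3
t=10 end Tech Block → 2
t=13 end Dress Warm-up → 1
t=13 end Rhythm Session → 0
t=14 start Full Overdub → 1
t=19 end Full Overdub → 0
t=25 start Vocals Soundcheck → 1
t=31 end Vocals Soundcheck → 0
Peak is 3, at t=9 (Dress Warm-up, Rhythm Session, Tech Block).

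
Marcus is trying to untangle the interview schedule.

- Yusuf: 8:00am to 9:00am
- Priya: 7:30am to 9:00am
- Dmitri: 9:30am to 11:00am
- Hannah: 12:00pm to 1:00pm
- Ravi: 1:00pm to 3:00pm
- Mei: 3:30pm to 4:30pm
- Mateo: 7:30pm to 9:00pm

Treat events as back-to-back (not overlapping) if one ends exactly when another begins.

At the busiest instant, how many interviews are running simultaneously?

Sort all start/end points and keep a running count:
7:30am start Priya → 1
8:00am start Yusuf → 2
9:00am end Priya → 1
9:00am end Yusuf → 0
9:30am start Dmitri → 1
11:00am end Dmitri → 0
12:00pm start Hannah → 1
1:00pm end Hannah → 0
1:00pm start Ravi → 1
3:00pm end Ravi → 0
3:30pm start Mei → 1
4:30pm end Mei → 0
7:30pm start Mateo → 1
9:00pm end Mateo → 0
Peak is 2, at 8:00am (Priya, Yusuf).

2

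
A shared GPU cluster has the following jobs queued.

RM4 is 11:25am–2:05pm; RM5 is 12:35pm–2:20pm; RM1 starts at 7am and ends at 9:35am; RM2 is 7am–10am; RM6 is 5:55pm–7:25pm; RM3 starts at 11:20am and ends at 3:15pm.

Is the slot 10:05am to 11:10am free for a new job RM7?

Yes — the slot is free

RM1: ends 9:35am at or before RM7 starts 10:05am → clear.
RM2: ends 10am at or before RM7 starts 10:05am → clear.
RM3: starts 11:20am at or after RM7 ends 11:10am → clear.
RM4: starts 11:25am at or after RM7 ends 11:10am → clear.
RM5: starts 12:35pm at or after RM7 ends 11:10am → clear.
RM6: starts 5:55pm at or after RM7 ends 11:10am → clear.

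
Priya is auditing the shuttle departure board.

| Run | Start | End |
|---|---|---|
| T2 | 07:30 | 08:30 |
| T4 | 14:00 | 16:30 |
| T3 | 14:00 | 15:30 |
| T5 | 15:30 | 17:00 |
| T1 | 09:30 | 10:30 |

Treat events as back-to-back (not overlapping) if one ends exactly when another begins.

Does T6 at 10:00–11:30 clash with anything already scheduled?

Yes — it overlaps T1

T2: ends 08:30 at or before T6 starts 10:00 → clear.
T1: starts 09:30 before T6 ends 11:30, and ends 10:30 after T6 starts 10:00 → overlap.
T3: starts 14:00 at or after T6 ends 11:30 → clear.
T4: starts 14:00 at or after T6 ends 11:30 → clear.
T5: starts 15:30 at or after T6 ends 11:30 → clear.
T6 overlaps T1.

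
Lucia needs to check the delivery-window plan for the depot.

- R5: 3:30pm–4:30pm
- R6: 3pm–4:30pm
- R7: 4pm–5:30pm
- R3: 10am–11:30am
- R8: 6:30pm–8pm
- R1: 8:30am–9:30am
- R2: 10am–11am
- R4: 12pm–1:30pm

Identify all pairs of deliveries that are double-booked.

R2 & R3, R5 & R6, R5 & R7, R6 & R7

Check each pair: they overlap iff neither finishes before the other starts.
Sorted by start: R1, R2, R3, R4, R6, R5, R7, R8.
R2 starts after R1 ends, so nothing later overlaps R1 either.
R3 starts before R2 ends → R2 and R3 overlap.
R4 starts after R2 ends, so nothing later overlaps R2 either.
R4 starts after R3 ends, so nothing later overlaps R3 either.
R6 starts after R4 ends, so nothing later overlaps R4 either.
R5 starts before R6 ends → R6 and R5 overlap.
R7 starts before R6 ends → R6 and R7 overlap.
R8 starts after R6 ends.
R7 starts before R5 ends → R5 and R7 overlap.
R8 starts after R5 ends.
R8 starts after R7 ends.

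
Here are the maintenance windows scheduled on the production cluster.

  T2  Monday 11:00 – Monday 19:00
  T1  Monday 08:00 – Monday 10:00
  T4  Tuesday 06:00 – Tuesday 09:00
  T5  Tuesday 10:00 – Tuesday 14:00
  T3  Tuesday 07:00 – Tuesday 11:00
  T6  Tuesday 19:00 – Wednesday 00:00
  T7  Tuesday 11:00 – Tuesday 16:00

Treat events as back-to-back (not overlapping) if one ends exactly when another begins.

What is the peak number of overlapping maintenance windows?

2

Sweep the timeline, counting +1 at each start and −1 at each end (ends before starts at a tie):
Monday 08:00 start T1 → 1
Monday 10:00 end T1 → 0
Monday 11:00 start T2 → 1
Monday 19:00 end T2 → 0
Tuesday 06:00 start T4 → 1
Tuesday 07:00 start T3 → 2
Tuesday 09:00 end T4 → 1
Tuesday 10:00 start T5 → 2
Tuesday 11:00 end T3 → 1
Tuesday 11:00 start T7 → 2
Tuesday 14:00 end T5 → 1
Tuesday 16:00 end T7 → 0
Tuesday 19:00 start T6 → 1
Wednesday 00:00 end T6 → 0
Peak is 2, at Tuesday 07:00 (T3, T4).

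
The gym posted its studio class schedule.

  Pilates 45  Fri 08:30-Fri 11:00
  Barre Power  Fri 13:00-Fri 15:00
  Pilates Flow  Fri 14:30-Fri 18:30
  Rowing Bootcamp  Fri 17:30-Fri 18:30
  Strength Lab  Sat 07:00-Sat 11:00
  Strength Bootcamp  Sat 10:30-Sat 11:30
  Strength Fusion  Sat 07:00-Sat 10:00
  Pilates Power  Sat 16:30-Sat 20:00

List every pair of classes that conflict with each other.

Barre Power & Pilates Flow, Pilates Flow & Rowing Bootcamp, Strength Bootcamp & Strength Lab, Strength Fusion & Strength Lab

Sorted by start: Pilates 45, Barre Power, Pilates Flow, Rowing Bootcamp, Strength Lab, Strength Fusion, Strength Bootcamp, Pilates Power.
Barre Power starts after Pilates 45 ends; Pilates 45 is clear from here.
Pilates Flow starts before Barre Power ends → Barre Power and Pilates Flow overlap.
Rowing Bootcamp starts after Barre Power ends; Barre Power is clear from here.
Rowing Bootcamp starts before Pilates Flow ends → Pilates Flow and Rowing Bootcamp overlap.
Strength Lab starts after Pilates Flow ends; Pilates Flow is clear from here.
Strength Lab starts after Rowing Bootcamp ends; Rowing Bootcamp is clear from here.
Strength Fusion starts before Strength Lab ends → Strength Lab and Strength Fusion overlap.
Strength Bootcamp starts before Strength Lab ends → Strength Lab and Strength Bootcamp overlap.
Pilates Power starts after Strength Lab ends.
Strength Bootcamp starts after Strength Fusion ends; Strength Fusion is clear from here.
Pilates Power starts after Strength Bootcamp ends.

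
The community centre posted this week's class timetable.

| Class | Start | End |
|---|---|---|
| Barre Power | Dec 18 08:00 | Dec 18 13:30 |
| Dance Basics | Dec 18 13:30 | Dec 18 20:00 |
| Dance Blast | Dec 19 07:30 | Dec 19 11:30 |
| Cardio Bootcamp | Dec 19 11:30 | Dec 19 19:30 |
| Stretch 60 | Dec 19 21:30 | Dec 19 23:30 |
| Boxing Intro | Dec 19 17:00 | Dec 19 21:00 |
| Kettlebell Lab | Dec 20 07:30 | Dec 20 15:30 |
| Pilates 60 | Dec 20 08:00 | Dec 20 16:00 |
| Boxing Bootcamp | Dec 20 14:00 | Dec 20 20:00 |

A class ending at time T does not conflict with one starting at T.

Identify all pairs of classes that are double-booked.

Check each pair: they overlap iff neither finishes before the other starts.
Sorted by start: Barre Power, Dance Basics, Dance Blast, Cardio Bootcamp, Boxing Intro, Stretch 60, Kettlebell Lab, Pilates 60, Boxing Bootcamp.
Dance Basics starts exactly when Barre Power ends (back-to-back, no overlap) — done with Barre Power.
Dance Blast starts after Dance Basics ends — done with Dance Basics.
Cardio Bootcamp starts exactly when Dance Blast ends (back-to-back, no overlap) — done with Dance Blast.
Boxing Intro starts before Cardio Bootcamp ends → Cardio Bootcamp and Boxing Intro overlap.
Stretch 60 starts after Cardio Bootcamp ends — done with Cardio Bootcamp.
Stretch 60 starts after Boxing Intro ends — done with Boxing Intro.
Kettlebell Lab starts after Stretch 60 ends — done with Stretch 60.
Pilates 60 starts before Kettlebell Lab ends → Kettlebell Lab and Pilates 60 overlap.
Boxing Bootcamp starts before Kettlebell Lab ends → Kettlebell Lab and Boxing Bootcamp overlap.
Boxing Bootcamp starts before Pilates 60 ends → Pilates 60 and Boxing Bootcamp overlap.

Boxing Bootcamp & Kettlebell Lab, Boxing Bootcamp & Pilates 60, Boxing Intro & Cardio Bootcamp, Kettlebell Lab & Pilates 60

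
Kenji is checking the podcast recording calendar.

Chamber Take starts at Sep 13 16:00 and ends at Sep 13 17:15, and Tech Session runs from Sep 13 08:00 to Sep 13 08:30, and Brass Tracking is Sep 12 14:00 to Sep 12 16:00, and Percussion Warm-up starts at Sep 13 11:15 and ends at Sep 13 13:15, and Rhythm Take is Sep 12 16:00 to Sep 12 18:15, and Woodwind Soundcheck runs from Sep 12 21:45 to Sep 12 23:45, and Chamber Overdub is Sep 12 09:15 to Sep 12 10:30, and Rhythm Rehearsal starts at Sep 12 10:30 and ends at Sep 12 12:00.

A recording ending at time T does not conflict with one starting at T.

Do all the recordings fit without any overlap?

Yes

Check each pair: they overlap iff neither finishes before the other starts.
Sorted by start: Chamber Overdub, Rhythm Rehearsal, Brass Tracking, Rhythm Take, Woodwind Soundcheck, Tech Session, Percussion Warm-up, Chamber Take.
Rhythm Rehearsal starts exactly when Chamber Overdub ends (back-to-back, no overlap) — done with Chamber Overdub.
Brass Tracking starts after Rhythm Rehearsal ends — done with Rhythm Rehearsal.
Rhythm Take starts exactly when Brass Tracking ends (back-to-back, no overlap) — done with Brass Tracking.
Woodwind Soundcheck starts after Rhythm Take ends — done with Rhythm Take.
Tech Session starts after Woodwind Soundcheck ends — done with Woodwind Soundcheck.
Percussion Warm-up starts after Tech Session ends — done with Tech Session.
Chamber Take starts after Percussion Warm-up ends.
Every pair is clear; the schedule has no overlaps.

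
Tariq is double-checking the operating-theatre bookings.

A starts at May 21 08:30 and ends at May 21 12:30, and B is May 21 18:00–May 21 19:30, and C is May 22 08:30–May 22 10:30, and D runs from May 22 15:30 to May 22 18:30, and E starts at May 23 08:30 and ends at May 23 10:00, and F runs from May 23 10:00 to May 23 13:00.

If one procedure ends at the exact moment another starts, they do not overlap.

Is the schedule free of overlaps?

Two intervals overlap when each starts before the other ends.
Sorted by start: A, B, C, D, E, F.
B starts after A ends — done with A.
C starts after B ends — done with B.
D starts after C ends — done with C.
E starts after D ends — done with D.
F starts exactly when E ends (back-to-back, no overlap).
Every pair is clear; the schedule has no overlaps.

Yes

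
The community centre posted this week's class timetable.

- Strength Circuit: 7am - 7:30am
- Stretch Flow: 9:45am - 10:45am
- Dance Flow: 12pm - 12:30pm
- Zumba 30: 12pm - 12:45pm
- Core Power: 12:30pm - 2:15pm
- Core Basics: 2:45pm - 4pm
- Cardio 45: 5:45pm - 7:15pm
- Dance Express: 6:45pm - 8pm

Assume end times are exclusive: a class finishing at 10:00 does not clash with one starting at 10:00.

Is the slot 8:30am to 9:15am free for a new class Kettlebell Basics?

Strength Circuit: ends 7:30am at or before Kettlebell Basics starts 8:30am → clear.
Stretch Flow: starts 9:45am at or after Kettlebell Basics ends 9:15am → clear.
Dance Flow: starts 12pm at or after Kettlebell Basics ends 9:15am → clear.
Zumba 30: starts 12pm at or after Kettlebell Basics ends 9:15am → clear.
Core Power: starts 12:30pm at or after Kettlebell Basics ends 9:15am → clear.
Core Basics: starts 2:45pm at or after Kettlebell Basics ends 9:15am → clear.
Cardio 45: starts 5:45pm at or after Kettlebell Basics ends 9:15am → clear.
Dance Express: starts 6:45pm at or after Kettlebell Basics ends 9:15am → clear.

Yes — the slot is free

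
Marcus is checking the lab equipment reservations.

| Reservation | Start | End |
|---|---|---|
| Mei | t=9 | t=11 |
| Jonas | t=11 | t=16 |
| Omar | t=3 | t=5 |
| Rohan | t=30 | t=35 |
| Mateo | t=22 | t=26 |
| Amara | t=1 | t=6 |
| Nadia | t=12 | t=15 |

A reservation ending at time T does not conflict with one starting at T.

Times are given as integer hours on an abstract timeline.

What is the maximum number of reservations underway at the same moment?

Sweep the timeline, counting +1 at each start and −1 at each end (ends before starts at a tie):
t=1 start Amara → 1
t=3 start Omar → 2
t=5 end Omar → 1
t=6 end Amara → 0
t=9 start Mei → 1
t=11 end Mei → 0
t=11 start Jonas → 1
t=12 start Nadia → 2
t=15 end Nadia → 1
t=16 end Jonas → 0
t=22 start Mateo → 1
t=26 end Mateo → 0
t=30 start Rohan → 1
t=35 end Rohan → 0
Peak is 2, at t=3 (Amara, Omar).

2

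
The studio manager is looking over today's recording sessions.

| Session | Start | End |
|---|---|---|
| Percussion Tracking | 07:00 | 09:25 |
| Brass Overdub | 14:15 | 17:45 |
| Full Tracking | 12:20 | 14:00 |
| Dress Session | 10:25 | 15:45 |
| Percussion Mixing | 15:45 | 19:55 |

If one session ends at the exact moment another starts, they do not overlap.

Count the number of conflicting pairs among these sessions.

Two intervals overlap when each starts before the other ends.
Sorted by start: Percussion Tracking, Dress Session, Full Tracking, Brass Overdub, Percussion Mixing.
Dress Session starts after Percussion Tracking ends, so Percussion Tracking has no further overlaps.
Full Tracking starts before Dress Session ends → Dress Session and Full Tracking overlap.
Brass Overdub starts before Dress Session ends → Dress Session and Brass Overdub overlap.
Percussion Mixing starts exactly when Dress Session ends (back-to-back, no overlap).
Brass Overdub starts after Full Tracking ends, so Full Tracking has no further overlaps.
Percussion Mixing starts before Brass Overdub ends → Brass Overdub and Percussion Mixing overlap.
Overlapping pairs: Brass Overdub & Dress Session, Brass Overdub & Percussion Mixing, Dress Session & Full Tracking — 3 in total.

3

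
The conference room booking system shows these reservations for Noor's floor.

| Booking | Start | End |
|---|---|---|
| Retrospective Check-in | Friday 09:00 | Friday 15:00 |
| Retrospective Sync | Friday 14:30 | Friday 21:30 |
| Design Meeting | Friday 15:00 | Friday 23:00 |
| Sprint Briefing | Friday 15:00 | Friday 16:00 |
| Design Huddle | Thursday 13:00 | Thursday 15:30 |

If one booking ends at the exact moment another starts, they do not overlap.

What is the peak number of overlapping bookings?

3

Sort all start/end points and keep a running count:
Thursday 13:00 start Design Huddle → 1
Thursday 15:30 end Design Huddle → 0
Friday 09:00 start Retrospective Check-in → 1
Friday 14:30 start Retrospective Sync → 2
Friday 15:00 end Retrospective Check-in → 1
Friday 15:00 start Design Meeting → 2
Friday 15:00 start Sprint Briefing → 3
Friday 16:00 end Sprint Briefing → 2
Friday 21:30 end Retrospective Sync → 1
Friday 23:00 end Design Meeting → 0
Peak is 3, at Friday 15:00 (Design Meeting, Retrospective Sync, Sprint Briefing).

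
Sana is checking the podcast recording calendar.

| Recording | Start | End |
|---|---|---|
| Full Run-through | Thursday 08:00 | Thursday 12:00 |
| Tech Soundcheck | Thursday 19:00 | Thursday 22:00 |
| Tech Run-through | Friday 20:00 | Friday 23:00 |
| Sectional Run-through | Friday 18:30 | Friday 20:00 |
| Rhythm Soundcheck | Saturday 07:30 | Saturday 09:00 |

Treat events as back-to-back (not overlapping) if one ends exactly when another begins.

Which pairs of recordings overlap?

Sorted by start: Full Run-through, Tech Soundcheck, Sectional Run-through, Tech Run-through, Rhythm Soundcheck.
Tech Soundcheck starts after Full Run-through ends — done with Full Run-through.
Sectional Run-through starts after Tech Soundcheck ends — done with Tech Soundcheck.
Tech Run-through starts exactly when Sectional Run-through ends (back-to-back, no overlap) — done with Sectional Run-through.
Rhythm Soundcheck starts after Tech Run-through ends.

none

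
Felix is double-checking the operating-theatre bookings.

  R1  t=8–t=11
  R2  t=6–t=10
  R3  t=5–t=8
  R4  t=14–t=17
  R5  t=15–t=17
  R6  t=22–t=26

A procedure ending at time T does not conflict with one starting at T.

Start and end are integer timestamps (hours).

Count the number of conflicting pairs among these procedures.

Sorted by start: R3, R2, R1, R4, R5, R6.
R2 starts before R3 ends → R3 and R2 overlap.
R1 starts exactly when R3 ends (back-to-back, no overlap); R3 is clear from here.
R1 starts before R2 ends → R2 and R1 overlap.
R4 starts after R2 ends; R2 is clear from here.
R4 starts after R1 ends; R1 is clear from here.
R5 starts before R4 ends → R4 and R5 overlap.
R6 starts after R4 ends.
R6 starts after R5 ends.
Overlapping pairs: R1 & R2, R2 & R3, R4 & R5 — 3 in total.

3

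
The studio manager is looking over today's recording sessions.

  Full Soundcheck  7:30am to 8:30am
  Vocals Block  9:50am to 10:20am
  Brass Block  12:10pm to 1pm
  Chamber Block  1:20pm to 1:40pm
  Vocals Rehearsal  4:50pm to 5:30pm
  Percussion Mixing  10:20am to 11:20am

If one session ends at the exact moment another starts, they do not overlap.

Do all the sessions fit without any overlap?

Yes

Sorted by start: Full Soundcheck, Vocals Block, Percussion Mixing, Brass Block, Chamber Block, Vocals Rehearsal.
Vocals Block starts after Full Soundcheck ends, so nothing later overlaps Full Soundcheck either.
Percussion Mixing starts exactly when Vocals Block ends (back-to-back, no overlap), so nothing later overlaps Vocals Block either.
Brass Block starts after Percussion Mixing ends, so nothing later overlaps Percussion Mixing either.
Chamber Block starts after Brass Block ends, so nothing later overlaps Brass Block either.
Vocals Rehearsal starts after Chamber Block ends.
Every pair is clear; the schedule has no overlaps.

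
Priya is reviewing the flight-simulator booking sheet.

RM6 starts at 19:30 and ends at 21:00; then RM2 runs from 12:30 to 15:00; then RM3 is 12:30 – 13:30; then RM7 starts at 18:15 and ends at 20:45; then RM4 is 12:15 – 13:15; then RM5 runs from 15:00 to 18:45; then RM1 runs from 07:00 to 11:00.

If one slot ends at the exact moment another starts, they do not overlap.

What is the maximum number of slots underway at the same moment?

3

Sweep the timeline, counting +1 at each start and −1 at each end (ends before starts at a tie):
07:00 start RM1 → 1
11:00 end RM1 → 0
12:15 start RM4 → 1
12:30 start RM2 → 2
12:30 start RM3 → 3
13:15 end RM4 → 2
13:30 end RM3 → 1
15:00 end RM2 → 0
15:00 start RM5 → 1
18:15 start RM7 → 2
18:45 end RM5 → 1
19:30 start RM6 → 2
20:45 end RM7 → 1
21:00 end RM6 → 0
Peak is 3, at 12:30 (RM2, RM3, RM4).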